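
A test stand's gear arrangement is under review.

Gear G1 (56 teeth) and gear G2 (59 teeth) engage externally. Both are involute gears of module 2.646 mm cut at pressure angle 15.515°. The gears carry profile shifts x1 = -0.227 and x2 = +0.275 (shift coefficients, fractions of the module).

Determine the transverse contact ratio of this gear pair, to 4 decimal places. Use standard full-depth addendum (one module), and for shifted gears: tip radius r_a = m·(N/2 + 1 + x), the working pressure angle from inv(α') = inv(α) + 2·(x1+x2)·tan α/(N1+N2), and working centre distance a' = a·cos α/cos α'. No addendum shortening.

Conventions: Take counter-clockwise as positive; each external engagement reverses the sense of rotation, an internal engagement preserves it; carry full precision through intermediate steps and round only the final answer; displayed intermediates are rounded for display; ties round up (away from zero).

2.0599

recognized (one external pair, fixed centres): single-mesh tooth geometry, m = 2.646, N1 = 56, N2 = 59
base radii: r_b1 = 71.388267, r_b2 = 75.212639
tip radii: r_a1 = 76.133358, r_a2 = 81.430650
inv(α') = inv(15.515°) + 2·(-0.227+0.275)·tan α/(56+59) = 0.00705041  ⇒  α' = 15.68532°
a' = a·cos α / cos α' = 152.1450·cos 15.515°/cos 15.68532° = 152.271330
action lengths: √(r_a1²−r_b1²) = 26.457579, √(r_a2²−r_b2²) = 31.209129
base pitch p_b = π·m·cos α = 8.009745
CR = (26.457579 + 31.209129 − 152.271330·sin 15.68532°)/8.009745 = 2.059938
contact ratio ≈ 2.0599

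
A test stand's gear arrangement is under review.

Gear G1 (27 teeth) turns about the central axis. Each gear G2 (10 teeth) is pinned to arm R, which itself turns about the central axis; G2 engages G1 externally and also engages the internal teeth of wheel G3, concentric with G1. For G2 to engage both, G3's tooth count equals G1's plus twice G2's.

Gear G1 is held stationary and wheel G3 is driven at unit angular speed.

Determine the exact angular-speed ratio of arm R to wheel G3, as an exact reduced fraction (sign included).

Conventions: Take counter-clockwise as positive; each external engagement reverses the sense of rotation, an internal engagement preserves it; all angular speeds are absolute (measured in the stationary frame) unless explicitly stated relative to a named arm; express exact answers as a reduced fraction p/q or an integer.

class = planetary set [G3 = 27+2·10 = 47; Willis about the carrier]
ring teeth: 27 + 2·10 = 47
27(ω_sun−ω_arm) = −47(ω_ring−ω_arm),  ω_sun = 0, ω_ring = 1
27(0−ω_arm) = −47(1−ω_arm)  ⇒  74·ω_arm = 47  ⇒  ω_arm = 47/74
ω_out/ω_in = 47/74

47/74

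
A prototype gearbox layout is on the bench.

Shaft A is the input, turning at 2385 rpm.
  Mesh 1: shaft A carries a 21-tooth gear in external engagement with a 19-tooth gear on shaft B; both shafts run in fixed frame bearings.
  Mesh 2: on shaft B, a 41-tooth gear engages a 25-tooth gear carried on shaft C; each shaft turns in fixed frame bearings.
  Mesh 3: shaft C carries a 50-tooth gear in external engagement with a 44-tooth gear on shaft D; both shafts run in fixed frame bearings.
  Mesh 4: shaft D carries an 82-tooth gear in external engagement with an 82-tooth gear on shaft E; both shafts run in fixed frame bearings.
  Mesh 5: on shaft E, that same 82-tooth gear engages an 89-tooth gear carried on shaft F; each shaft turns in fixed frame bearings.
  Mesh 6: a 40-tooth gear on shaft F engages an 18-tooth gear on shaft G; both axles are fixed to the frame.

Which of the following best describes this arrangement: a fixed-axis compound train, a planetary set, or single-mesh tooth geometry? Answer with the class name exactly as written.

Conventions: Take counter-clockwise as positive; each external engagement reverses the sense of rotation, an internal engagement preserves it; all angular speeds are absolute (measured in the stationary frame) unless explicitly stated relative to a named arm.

recognized (7 fixed axles, 6 meshes): fixed-axis compound train
classification: fixed-axis compound train

fixed-axis compound train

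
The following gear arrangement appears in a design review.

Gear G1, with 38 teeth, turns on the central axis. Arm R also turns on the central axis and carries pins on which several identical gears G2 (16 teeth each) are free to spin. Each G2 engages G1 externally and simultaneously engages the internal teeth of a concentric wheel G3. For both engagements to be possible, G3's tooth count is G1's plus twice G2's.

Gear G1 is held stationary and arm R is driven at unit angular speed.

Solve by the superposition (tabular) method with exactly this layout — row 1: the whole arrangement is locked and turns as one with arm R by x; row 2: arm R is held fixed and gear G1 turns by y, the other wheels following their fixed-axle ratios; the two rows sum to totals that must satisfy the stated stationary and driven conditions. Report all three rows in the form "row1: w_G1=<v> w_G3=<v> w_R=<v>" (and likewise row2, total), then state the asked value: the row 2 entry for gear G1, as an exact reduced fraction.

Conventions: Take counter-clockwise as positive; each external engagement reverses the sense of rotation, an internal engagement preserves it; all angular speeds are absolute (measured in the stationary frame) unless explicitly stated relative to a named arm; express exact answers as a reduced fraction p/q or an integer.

row1: w_G1=1 w_G3=1 w_R=1
row2: w_G1=-1 w_G3=19/35 w_R=0
total: w_G1=0 w_G3=54/35 w_R=1
asked value: -1

class = planetary set [G3 = 38+2·16 = 70; Willis about the carrier]
row 1: whole set turns with the arm by x
row 2: sun turns y, ring = −(38/70)·y, arm 0
boundary: total ω_sun = x + y = 0 and total ω_arm = x = 1  ⇒  y = -1, x = 1
row 2 ring = −(38/70)·(-1) = 19/35
totals (row 1 + row 2): sun 1 + (-1) = 0, ring 1 + 19/35 = 54/35, arm 1 + 0 = 1
asked cell (row2, sun) = -1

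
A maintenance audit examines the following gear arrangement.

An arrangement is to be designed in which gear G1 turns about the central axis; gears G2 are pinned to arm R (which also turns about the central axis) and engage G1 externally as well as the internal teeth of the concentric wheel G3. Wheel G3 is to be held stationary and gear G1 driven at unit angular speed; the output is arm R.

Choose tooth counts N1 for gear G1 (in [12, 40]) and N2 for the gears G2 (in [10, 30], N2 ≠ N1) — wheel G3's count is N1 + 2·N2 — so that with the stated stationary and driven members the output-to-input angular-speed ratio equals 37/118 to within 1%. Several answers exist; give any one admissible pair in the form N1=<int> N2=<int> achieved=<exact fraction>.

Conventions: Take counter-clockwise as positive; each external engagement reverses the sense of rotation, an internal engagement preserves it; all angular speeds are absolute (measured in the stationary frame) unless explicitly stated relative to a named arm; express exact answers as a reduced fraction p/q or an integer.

class = planetary set [ratio 37/118 wanted; Willis about the carrier]
Willis with ω_ring = 0: ω_arm/ω_sun = N1/(N1+N3); set equal to 37/118  ⇒  N3/N1 = 1/(37/118) − 1 = 81/37
N3 = N1 + 2·N2  ⇒  N2/N1 = (N3/N1 − 1)/2 = (81/37 − 1)/2 = 22/37
smallest multiple with N1 ≥ 12 and N2 ≥ 10: k = 1  ⇒  N1 = 1·37 = 37, N2 = 1·22 = 22 (N1 ≤ 40, N2 ≤ 30, N2 ≠ N1 ✓), N3 = 37 + 2·22 = 81
check: N1/(N1+N3) with N1 = 37, N3 = 81 gives 37/118; |achieved − target| = 0 ≤ 37/11800 ✓

N1=37 N2=22 achieved=37/118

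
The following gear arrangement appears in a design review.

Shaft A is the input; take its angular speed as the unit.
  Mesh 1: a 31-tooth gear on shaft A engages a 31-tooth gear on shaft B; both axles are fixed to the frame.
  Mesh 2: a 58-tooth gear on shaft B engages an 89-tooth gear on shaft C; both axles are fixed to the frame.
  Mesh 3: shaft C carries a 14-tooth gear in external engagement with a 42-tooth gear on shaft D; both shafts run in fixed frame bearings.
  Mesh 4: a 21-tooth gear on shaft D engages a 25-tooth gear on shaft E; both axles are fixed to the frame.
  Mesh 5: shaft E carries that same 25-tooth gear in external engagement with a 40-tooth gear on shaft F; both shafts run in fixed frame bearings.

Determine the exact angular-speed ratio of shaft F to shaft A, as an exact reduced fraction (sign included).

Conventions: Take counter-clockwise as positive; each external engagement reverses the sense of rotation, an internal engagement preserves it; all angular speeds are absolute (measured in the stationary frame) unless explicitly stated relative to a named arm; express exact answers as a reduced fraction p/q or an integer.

class = fixed-axis compound train [5 meshes; 5 ratios multiply, 5 sense flips]
mesh 1 [31T→31T]: running ratio 1, sense −
mesh 2 [58T→89T]: running ratio 58/89, sense +
mesh 3 [14T→42T]: running ratio 58/267, sense −
mesh 4 [21T→25T]: running ratio 406/2225, sense +
mesh 5 [25T→40T]: running ratio 203/1780, sense −
ω_out/ω_in = -203/1780

-203/1780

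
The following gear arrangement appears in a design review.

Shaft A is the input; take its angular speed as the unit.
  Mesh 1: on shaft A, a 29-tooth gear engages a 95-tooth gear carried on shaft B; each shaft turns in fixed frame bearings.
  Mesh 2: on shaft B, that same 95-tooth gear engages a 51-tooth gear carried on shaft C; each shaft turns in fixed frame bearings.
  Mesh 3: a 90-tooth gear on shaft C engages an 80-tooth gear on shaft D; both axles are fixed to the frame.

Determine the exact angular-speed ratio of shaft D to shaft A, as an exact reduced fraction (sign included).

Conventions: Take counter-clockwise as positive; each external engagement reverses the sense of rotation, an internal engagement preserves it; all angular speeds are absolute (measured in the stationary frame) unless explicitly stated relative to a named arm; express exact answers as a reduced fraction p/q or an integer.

-87/136

class = fixed-axis compound train [3 meshes; 3 ratios multiply, 3 sense flips]
mesh 1 [29T→95T]: running ratio 29/95, sense −
mesh 2 [95T→51T]: running ratio 29/51, sense +
mesh 3 [90T→80T]: running ratio 87/136, sense −
ω_out/ω_in = -87/136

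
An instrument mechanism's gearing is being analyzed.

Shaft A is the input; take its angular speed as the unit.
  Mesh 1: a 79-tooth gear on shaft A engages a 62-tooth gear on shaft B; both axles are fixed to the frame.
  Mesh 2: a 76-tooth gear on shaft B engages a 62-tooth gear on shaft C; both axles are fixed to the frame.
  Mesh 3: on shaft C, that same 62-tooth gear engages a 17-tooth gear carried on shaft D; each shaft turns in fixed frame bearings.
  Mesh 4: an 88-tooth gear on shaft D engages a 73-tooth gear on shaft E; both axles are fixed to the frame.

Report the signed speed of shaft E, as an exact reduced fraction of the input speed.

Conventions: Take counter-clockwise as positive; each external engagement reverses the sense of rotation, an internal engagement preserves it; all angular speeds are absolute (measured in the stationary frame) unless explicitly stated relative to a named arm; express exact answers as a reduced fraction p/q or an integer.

4-mesh fixed-axis compound train (all bearings frame-fixed)
mesh 1 [79T→62T]: |ω|/ω_in = 1×79/62 = 79/62, sense flips to −
mesh 2 [76T→62T]: |ω|/ω_in = (79/62)×76/62 = 1501/961, sense flips to +
mesh 3 [62T→17T]: |ω|/ω_in = (1501/961)×62/17 = 3002/527, sense flips to −
mesh 4 [88T→73T]: |ω|/ω_in = (3002/527)×88/73 = 264176/38471, sense flips to +
signed output speed (× input speed) = 264176/38471

264176/38471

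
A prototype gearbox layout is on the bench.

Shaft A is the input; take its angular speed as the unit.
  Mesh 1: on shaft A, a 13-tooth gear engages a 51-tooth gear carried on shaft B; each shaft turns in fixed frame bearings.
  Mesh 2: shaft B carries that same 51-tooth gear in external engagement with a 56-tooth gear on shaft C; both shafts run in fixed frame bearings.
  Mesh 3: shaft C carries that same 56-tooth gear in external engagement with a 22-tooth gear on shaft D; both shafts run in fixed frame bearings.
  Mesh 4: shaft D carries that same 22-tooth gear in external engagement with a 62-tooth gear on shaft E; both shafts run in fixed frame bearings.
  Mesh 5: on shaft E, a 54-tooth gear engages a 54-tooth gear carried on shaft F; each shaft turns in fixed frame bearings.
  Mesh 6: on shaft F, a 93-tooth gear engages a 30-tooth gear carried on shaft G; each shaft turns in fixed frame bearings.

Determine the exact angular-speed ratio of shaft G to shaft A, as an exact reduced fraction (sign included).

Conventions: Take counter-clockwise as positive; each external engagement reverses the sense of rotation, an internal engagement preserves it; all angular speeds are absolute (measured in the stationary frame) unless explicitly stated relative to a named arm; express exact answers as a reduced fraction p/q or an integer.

13/20

class = fixed-axis compound train [6 meshes; 6 ratios multiply, 6 sense flips]
mesh 1 [13T→51T]: running ratio 13/51, sense −
mesh 2 [51T→56T]: running ratio 13/56, sense +
mesh 3 [56T→22T]: running ratio 13/22, sense −
mesh 4 [22T→62T]: running ratio 13/62, sense +
mesh 5 [54T→54T]: running ratio 13/62, sense −
mesh 6 [93T→30T]: running ratio 13/20, sense +
ω_out/ω_in = 13/20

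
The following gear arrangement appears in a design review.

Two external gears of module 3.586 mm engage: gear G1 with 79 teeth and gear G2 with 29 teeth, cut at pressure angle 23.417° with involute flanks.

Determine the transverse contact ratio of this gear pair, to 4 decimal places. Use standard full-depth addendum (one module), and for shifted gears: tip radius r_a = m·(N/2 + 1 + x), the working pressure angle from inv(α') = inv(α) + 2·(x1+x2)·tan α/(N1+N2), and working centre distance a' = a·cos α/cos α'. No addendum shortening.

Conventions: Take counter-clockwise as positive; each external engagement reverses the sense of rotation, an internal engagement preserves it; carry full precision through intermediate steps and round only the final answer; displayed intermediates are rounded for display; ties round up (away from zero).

1.5807

recognized (one external pair, fixed centres): single-mesh tooth geometry, m = 3.586, N1 = 79, N2 = 29
base radii: r_b1 = 129.980493, r_b2 = 47.714358
tip radii: r_a1 = 145.233000, r_a2 = 55.583000
no profile shift: α' = α, a' = a
action lengths: √(r_a1²−r_b1²) = 64.789627, √(r_a2²−r_b2²) = 28.509822
base pitch p_b = π·m·cos α = 10.337867
CR = (64.789627 + 28.509822 − 193.644000·sin 23.41700°)/10.337867 = 1.580734
contact ratio ≈ 1.5807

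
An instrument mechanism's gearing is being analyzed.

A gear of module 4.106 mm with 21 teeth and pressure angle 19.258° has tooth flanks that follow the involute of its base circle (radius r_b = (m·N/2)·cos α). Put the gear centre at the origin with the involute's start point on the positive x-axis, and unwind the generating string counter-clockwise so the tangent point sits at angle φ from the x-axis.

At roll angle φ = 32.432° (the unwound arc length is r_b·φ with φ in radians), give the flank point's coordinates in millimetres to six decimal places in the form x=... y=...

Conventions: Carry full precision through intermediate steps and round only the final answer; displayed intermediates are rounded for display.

x=46.707824 y=2.382608

recognized (one wheel, involute flank): single-mesh tooth geometry, m = 4.106, N = 21
pitch radius r_p = m·N/2 = 4.106·21/2 = 43.113000
base radius r_b = r_p·cos α = 43.113000·cos 19.258° = 40.700525
roll angle φ = 32.432° = 0.56604518 rad
x = r_b·(cos φ + φ·sin φ) = 46.707824
y = r_b·(sin φ − φ·cos φ) = 2.382608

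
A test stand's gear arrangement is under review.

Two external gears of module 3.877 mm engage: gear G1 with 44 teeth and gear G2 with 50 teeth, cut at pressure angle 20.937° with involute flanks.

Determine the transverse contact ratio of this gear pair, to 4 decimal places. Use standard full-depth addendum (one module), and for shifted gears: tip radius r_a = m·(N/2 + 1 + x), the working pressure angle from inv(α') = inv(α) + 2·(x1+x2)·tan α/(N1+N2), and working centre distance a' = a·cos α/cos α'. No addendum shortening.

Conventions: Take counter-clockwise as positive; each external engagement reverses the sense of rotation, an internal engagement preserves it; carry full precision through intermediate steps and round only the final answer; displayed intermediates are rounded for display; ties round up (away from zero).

single-mesh involute tooth geometry (44T engaging 50T at module 3.877)
base radii: r_b1 = 79.662371, r_b2 = 90.525421
tip radii: r_a1 = 89.171000, r_a2 = 100.802000
no profile shift: α' = α, a' = a
action lengths: √(r_a1²−r_b1²) = 40.067118, √(r_a2²−r_b2²) = 44.341756
base pitch p_b = π·m·cos α = 11.375760
CR = (40.067118 + 44.341756 − 182.219000·sin 20.93700°)/11.375760 = 1.696108
contact ratio ≈ 1.6961

1.6961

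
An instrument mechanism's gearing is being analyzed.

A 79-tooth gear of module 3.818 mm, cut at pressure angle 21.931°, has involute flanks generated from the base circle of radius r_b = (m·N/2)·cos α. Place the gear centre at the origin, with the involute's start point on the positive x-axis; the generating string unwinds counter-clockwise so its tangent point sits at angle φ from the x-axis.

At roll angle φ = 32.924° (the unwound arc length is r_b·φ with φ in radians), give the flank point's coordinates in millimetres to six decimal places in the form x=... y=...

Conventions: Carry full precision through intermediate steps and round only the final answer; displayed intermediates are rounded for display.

recognized (one wheel, involute flank): single-mesh tooth geometry, m = 3.818, N = 79
pitch radius r_p = m·N/2 = 3.818·79/2 = 150.811000
base radius r_b = r_p·cos α = 150.811000·cos 21.931° = 139.897458
roll angle φ = 32.924° = 0.57463220 rad
x = r_b·(cos φ + φ·sin φ) = 161.122682
y = r_b·(sin φ − φ·cos φ) = 8.559524

x=161.122682 y=8.559524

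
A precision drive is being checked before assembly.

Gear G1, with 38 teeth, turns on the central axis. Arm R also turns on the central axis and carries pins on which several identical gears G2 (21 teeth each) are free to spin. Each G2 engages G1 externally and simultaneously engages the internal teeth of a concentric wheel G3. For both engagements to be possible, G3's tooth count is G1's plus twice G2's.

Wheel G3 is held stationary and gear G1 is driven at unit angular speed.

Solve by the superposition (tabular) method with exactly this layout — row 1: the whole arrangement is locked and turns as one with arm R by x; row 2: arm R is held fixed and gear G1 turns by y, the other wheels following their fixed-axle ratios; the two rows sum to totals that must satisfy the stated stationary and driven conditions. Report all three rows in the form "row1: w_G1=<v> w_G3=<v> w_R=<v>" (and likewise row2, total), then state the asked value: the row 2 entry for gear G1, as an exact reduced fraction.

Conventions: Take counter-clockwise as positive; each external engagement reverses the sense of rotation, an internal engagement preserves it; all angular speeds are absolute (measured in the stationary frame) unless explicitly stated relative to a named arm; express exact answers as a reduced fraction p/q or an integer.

row1: w_G1=19/59 w_G3=19/59 w_R=19/59
row2: w_G1=40/59 w_G3=-19/59 w_R=0
total: w_G1=1 w_G3=0 w_R=19/59
asked value: 40/59

class = planetary set [G3 = 38+2·21 = 80; Willis about the carrier]
row 1 (train locked, turned with arm): all members turn x
row 2 — arm fixed, fixed-axis ratios: sun y, ring −(38/80)·y, arm 0
boundary: total ω_ring = x − (38/80)·y = 0 and total ω_sun = x + y = 1  ⇒  y = 40/59, x = 19/59
row 2 ring = −(38/80)·40/59 = -19/59
totals (row 1 + row 2): sun 19/59 + 40/59 = 1, ring 19/59 + (-19/59) = 0, arm 19/59 + 0 = 19/59
asked cell (row2, sun) = 40/59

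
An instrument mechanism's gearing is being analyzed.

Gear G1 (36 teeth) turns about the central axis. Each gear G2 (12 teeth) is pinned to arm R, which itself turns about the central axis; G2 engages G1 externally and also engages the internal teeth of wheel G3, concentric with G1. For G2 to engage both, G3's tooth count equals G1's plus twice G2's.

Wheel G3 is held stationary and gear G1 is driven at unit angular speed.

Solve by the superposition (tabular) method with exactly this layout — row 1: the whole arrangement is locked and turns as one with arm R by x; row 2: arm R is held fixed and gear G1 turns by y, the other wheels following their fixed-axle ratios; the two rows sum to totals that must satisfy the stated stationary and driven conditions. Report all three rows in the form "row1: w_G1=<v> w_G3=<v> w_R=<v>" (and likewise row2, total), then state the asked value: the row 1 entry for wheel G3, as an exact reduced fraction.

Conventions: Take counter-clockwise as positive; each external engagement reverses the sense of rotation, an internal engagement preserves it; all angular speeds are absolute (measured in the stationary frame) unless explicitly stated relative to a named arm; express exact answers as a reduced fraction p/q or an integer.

row1: w_G1=3/8 w_G3=3/8 w_R=3/8
row2: w_G1=5/8 w_G3=-3/8 w_R=0
total: w_G1=1 w_G3=0 w_R=3/8
asked value: 3/8

class = planetary set [G3 = 36+2·12 = 60; Willis about the carrier]
superposition row 1 [locked train]: every member turns x
superposition row 2 [arm held]: sun y, ring −(36/60)·y, arm 0
boundary: total ω_ring = x − (36/60)·y = 0 and total ω_sun = x + y = 1  ⇒  y = 5/8, x = 3/8
row 2 ring = −(36/60)·5/8 = -3/8
totals (row 1 + row 2): sun 3/8 + 5/8 = 1, ring 3/8 + (-3/8) = 0, arm 3/8 + 0 = 3/8
asked cell (row1, ring) = 3/8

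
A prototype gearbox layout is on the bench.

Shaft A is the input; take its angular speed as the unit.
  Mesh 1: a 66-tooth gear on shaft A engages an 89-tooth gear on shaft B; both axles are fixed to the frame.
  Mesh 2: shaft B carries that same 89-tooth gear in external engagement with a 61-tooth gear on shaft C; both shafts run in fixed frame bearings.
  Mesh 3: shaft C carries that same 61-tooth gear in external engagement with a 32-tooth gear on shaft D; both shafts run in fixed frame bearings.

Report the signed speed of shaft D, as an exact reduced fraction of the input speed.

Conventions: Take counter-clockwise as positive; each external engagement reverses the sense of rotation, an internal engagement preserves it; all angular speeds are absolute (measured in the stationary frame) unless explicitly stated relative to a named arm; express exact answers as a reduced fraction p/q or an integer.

-33/16

3-mesh fixed-axis compound train (all bearings frame-fixed)
mesh 1 [66T→89T]: |ω|/ω_in = 1×66/89 = 66/89, sense flips to −
mesh 2 [89T→61T]: |ω|/ω_in = (66/89)×89/61 = 66/61, sense flips to +
mesh 3 [61T→32T]: |ω|/ω_in = (66/61)×61/32 = 33/16, sense flips to −
signed output speed (× input speed) = -33/16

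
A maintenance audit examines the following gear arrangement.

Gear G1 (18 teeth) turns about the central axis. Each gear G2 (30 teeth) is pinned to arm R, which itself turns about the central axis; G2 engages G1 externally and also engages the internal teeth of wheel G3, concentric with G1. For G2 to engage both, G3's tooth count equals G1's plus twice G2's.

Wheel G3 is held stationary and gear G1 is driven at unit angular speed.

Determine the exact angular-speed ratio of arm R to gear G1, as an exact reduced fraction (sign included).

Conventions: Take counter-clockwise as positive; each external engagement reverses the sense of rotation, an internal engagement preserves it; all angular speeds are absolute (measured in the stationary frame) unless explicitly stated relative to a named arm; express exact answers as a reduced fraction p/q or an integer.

planetary set (18T centre, 30T on arm, 78T internal) — Willis relation
ring teeth: 18 + 2·30 = 78
18(ω_sun−ω_arm) = −78(ω_ring−ω_arm),  ω_ring = 0, ω_sun = 1
18(1−ω_arm) = −78(0−ω_arm)  ⇒  96·ω_arm = 18  ⇒  ω_arm = 3/16
ω_out/ω_in = 3/16

3/16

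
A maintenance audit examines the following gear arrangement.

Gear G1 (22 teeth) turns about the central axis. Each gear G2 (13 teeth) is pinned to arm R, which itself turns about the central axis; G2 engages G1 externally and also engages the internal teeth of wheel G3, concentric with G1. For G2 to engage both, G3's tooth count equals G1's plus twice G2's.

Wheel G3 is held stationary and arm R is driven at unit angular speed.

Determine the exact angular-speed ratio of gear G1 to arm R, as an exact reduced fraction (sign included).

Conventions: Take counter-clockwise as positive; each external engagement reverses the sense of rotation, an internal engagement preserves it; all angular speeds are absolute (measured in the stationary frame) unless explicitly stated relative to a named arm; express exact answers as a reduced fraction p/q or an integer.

planetary set (22T centre, 13T on arm, 48T internal) — Willis relation
ring teeth: 22 + 2·13 = 48
22(ω_sun−ω_arm) = −48(ω_ring−ω_arm),  ω_ring = 0, ω_arm = 1
ω_sun = 1 − (48/22)(0−1) = 35/11
ω_out/ω_in = 35/11

35/11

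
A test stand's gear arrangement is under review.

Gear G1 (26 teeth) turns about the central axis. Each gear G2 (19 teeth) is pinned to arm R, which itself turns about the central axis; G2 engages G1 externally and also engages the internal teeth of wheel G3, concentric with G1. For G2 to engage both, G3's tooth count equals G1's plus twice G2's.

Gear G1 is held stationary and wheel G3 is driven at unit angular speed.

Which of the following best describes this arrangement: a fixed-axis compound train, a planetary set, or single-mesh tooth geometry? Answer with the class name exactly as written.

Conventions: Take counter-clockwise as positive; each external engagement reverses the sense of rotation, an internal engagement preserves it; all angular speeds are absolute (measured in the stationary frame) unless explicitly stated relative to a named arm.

class = planetary set [G3 = 26+2·19 = 64; Willis about the carrier]
classification: planetary set

planetary set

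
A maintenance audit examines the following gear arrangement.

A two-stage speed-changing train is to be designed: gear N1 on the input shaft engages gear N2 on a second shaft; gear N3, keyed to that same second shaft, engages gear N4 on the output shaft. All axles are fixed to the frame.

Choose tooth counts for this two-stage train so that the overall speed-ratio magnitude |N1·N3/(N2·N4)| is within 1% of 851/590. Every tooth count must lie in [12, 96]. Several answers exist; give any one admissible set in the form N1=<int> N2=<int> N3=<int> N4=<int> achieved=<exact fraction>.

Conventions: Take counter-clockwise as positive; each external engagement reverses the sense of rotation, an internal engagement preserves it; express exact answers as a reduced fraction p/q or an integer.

class = fixed-axis compound train [2-stage, 851/590 wanted]
target = 851/590 in lowest terms: an exact hit needs N1·N3 = k·851 and N2·N4 = k·590 for one integer k, every count in [12, 96]; additionally prefer no 1:1 stage (N1 ≠ N2, N3 ≠ N4)
k = 1: no 1:1-free in-range split of k·851 and k·590 into factor pairs; take k = 2
k = 2: N1·N3 = 1702 = 23·74, N2·N4 = 1180 = 20·59
achieved = 23·74/(20·59) = 851/590; |achieved − target| = 0 ≤ 851/59000 ✓

N1=23 N2=20 N3=74 N4=59 achieved=851/590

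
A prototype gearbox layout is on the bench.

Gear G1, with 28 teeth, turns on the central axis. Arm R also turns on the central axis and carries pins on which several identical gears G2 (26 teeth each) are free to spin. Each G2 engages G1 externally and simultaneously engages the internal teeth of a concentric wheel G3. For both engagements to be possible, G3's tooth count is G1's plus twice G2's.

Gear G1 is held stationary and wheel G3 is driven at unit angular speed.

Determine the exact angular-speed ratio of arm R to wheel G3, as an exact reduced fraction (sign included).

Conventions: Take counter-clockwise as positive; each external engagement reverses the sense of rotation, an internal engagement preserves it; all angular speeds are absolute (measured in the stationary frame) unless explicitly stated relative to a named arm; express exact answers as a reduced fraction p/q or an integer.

20/27

class = planetary set [G3 = 28+2·26 = 80; Willis about the carrier]
ring teeth: 28 + 2·26 = 80
28(ω_sun−ω_arm) = −80(ω_ring−ω_arm),  ω_sun = 0, ω_ring = 1
28(0−ω_arm) = −80(1−ω_arm)  ⇒  108·ω_arm = 80  ⇒  ω_arm = 20/27
ω_out/ω_in = 20/27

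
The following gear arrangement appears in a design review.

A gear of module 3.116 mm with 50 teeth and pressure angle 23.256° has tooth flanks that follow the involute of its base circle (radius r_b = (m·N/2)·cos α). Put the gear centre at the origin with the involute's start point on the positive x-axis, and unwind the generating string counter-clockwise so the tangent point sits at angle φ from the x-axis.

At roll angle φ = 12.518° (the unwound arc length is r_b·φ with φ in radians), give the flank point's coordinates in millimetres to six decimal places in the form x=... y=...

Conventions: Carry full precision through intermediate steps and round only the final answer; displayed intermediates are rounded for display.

x=73.258448 y=0.247614

single-mesh involute tooth geometry (50T wheel at module 3.116)
pitch radius r_p = m·N/2 = 3.116·50/2 = 77.900000
base radius r_b = r_p·cos α = 77.900000·cos 23.256° = 71.570615
roll angle φ = 12.518° = 0.21848032 rad
x = r_b·(cos φ + φ·sin φ) = 73.258448
y = r_b·(sin φ − φ·cos φ) = 0.247614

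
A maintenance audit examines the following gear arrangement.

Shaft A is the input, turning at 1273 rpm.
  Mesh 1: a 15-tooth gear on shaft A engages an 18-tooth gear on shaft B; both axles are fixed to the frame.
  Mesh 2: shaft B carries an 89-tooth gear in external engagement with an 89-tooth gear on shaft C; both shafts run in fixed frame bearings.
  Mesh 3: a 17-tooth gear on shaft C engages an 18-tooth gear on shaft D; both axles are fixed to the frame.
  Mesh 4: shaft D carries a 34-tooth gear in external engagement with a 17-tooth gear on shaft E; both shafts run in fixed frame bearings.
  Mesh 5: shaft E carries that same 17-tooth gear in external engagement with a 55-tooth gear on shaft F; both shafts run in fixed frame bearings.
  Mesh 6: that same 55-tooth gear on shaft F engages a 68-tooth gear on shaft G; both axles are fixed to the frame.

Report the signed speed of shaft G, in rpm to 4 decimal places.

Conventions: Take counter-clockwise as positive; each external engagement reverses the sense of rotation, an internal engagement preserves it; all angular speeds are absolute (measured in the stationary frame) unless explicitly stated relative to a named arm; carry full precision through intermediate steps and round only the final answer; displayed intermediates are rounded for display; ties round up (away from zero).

6-mesh fixed-axis compound train (all bearings frame-fixed)
mesh 1 [15T→18T]: ω = 1273.0000×15/18 = 1060.8333 rpm, sense flips to −
mesh 2 [89T→89T]: ω = 1060.8333×89/89 = 1060.8333 rpm, sense flips to +
mesh 3 [17T→18T]: ω = 1060.8333×17/18 = 1001.8981 rpm, sense flips to −
mesh 4 [34T→17T]: ω = 1001.8981×34/17 = 2003.7963 rpm, sense flips to +
mesh 5 [17T→55T]: ω = 2003.7963×17/55 = 619.3552 rpm, sense flips to −
mesh 6 [55T→68T]: ω = 619.3552×55/68 = 500.9491 rpm, sense flips to +
signed output speed = +500.9491 rpm

+500.9491 rpm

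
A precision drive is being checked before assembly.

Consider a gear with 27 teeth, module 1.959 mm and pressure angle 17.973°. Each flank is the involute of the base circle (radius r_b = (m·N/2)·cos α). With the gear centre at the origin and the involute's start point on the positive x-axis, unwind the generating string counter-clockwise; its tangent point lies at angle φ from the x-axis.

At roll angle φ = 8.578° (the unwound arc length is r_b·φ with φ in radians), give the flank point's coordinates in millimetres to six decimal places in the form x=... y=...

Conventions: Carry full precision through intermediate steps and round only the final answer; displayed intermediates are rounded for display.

x=25.436314 y=0.028076

single-mesh involute tooth geometry (27T wheel at module 1.959)
pitch radius r_p = m·N/2 = 1.959·27/2 = 26.446500
base radius r_b = r_p·cos α = 26.446500·cos 17.973° = 25.155965
roll angle φ = 8.578° = 0.14971434 rad
x = r_b·(cos φ + φ·sin φ) = 25.436314
y = r_b·(sin φ − φ·cos φ) = 0.028076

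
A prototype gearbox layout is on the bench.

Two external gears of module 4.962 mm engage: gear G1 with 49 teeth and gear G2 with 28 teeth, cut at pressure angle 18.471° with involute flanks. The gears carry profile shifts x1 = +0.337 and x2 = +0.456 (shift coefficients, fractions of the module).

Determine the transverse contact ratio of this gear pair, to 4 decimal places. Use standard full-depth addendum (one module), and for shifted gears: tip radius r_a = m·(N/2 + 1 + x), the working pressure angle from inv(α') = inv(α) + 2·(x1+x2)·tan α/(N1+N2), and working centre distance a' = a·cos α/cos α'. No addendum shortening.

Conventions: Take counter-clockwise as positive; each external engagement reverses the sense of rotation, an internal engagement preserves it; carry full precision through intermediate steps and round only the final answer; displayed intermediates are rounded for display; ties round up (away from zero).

single-mesh involute tooth geometry (49T engaging 28T at module 4.962)
base radii: r_b1 = 115.306268, r_b2 = 65.889296
tip radii: r_a1 = 128.203194, r_a2 = 76.692672
inv(α') = inv(18.471°) + 2·(+0.337+0.456)·tan α/(49+28) = 0.01853304  ⇒  α' = 21.45127°
a' = a·cos α / cos α' = 191.0370·cos 18.471°/cos 21.45127° = 194.681345
action lengths: √(r_a1²−r_b1²) = 56.040374, √(r_a2²−r_b2²) = 39.247505
base pitch p_b = π·m·cos α = 14.785523
CR = (56.040374 + 39.247505 − 194.681345·sin 21.45127°)/14.785523 = 1.629365
contact ratio ≈ 1.6294

1.6294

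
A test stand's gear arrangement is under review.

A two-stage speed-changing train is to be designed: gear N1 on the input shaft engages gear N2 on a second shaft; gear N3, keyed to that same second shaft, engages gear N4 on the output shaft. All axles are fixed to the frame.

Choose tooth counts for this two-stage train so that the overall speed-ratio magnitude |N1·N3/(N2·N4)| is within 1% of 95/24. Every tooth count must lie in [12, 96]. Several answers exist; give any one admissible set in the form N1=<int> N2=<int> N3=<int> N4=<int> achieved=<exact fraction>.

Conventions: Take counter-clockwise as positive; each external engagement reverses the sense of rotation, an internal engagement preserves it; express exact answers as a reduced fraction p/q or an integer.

class = fixed-axis compound train [2-stage, 95/24 wanted]
target = 95/24 in lowest terms: an exact hit needs N1·N3 = k·95 and N2·N4 = k·24 for one integer k, every count in [12, 96]; additionally prefer no 1:1 stage (N1 ≠ N2, N3 ≠ N4)
k = 1…5: no 1:1-free in-range split of k·95 and k·24 into factor pairs; take k = 6
k = 6: N1·N3 = 570 = 15·38, N2·N4 = 144 = 12·12
achieved = 15·38/(12·12) = 95/24; |achieved − target| = 0 ≤ 19/480 ✓

N1=15 N2=12 N3=38 N4=12 achieved=95/24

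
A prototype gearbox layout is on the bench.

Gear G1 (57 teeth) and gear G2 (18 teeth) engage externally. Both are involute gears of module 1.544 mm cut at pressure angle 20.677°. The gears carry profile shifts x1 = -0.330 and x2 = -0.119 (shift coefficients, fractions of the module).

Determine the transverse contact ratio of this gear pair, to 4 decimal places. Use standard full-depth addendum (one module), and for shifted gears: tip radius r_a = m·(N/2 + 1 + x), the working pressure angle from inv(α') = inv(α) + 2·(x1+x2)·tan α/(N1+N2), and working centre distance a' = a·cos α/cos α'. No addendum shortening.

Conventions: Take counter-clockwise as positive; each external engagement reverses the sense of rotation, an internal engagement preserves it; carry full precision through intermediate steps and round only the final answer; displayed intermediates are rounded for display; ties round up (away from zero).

1.7542

single-mesh involute tooth geometry (57T engaging 18T at module 1.544)
base radii: r_b1 = 41.169520, r_b2 = 13.000901
tip radii: r_a1 = 45.038480, r_a2 = 15.256264
inv(α') = inv(20.677°) + 2·(-0.330-0.119)·tan α/(57+18) = 0.01200925  ⇒  α' = 18.65211°
a' = a·cos α / cos α' = 57.9000·cos 20.677°/cos 18.65211° = 57.173279
action lengths: √(r_a1²−r_b1²) = 18.262950, √(r_a2²−r_b2²) = 7.983118
base pitch p_b = π·m·cos α = 4.538171
CR = (18.262950 + 7.983118 − 57.173279·sin 18.65211°)/4.538171 = 1.754197
contact ratio ≈ 1.7542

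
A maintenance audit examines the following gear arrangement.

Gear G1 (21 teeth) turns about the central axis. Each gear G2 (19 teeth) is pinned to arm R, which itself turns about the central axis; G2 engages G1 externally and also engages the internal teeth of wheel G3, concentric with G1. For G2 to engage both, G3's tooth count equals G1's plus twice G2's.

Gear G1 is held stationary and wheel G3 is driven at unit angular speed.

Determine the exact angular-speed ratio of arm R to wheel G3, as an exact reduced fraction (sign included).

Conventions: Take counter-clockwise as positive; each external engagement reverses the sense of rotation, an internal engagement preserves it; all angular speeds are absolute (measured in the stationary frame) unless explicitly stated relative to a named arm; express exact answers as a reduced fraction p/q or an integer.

class = planetary set [G3 = 21+2·19 = 59; Willis about the carrier]
ring teeth: 21 + 2·19 = 59
21(ω_sun−ω_arm) = −59(ω_ring−ω_arm),  ω_sun = 0, ω_ring = 1
21(0−ω_arm) = −59(1−ω_arm)  ⇒  80·ω_arm = 59  ⇒  ω_arm = 59/80
ω_out/ω_in = 59/80

59/80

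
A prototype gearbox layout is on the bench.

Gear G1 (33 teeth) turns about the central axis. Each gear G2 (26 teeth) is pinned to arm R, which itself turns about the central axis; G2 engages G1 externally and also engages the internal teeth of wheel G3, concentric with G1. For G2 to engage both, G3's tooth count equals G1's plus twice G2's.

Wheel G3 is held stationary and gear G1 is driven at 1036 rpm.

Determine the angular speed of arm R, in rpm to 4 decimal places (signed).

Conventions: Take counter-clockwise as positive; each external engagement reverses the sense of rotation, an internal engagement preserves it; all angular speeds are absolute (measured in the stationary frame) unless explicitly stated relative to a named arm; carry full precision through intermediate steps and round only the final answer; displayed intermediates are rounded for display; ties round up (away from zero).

planetary set (33T centre, 26T on arm, 85T internal) — Willis relation
normalise by the input: solve with ω_sun = 1, then scale by 1036 rpm
ring teeth: 33 + 2·26 = 85
33(ω_sun−ω_arm) = −85(ω_ring−ω_arm),  ω_ring = 0, ω_sun = 1
33(1−ω_arm) = −85(0−ω_arm)  ⇒  118·ω_arm = 33  ⇒  ω_arm = 33/118
scale: ω_arm = 33/118 × 1036 rpm = +289.7288 rpm

+289.7288 rpm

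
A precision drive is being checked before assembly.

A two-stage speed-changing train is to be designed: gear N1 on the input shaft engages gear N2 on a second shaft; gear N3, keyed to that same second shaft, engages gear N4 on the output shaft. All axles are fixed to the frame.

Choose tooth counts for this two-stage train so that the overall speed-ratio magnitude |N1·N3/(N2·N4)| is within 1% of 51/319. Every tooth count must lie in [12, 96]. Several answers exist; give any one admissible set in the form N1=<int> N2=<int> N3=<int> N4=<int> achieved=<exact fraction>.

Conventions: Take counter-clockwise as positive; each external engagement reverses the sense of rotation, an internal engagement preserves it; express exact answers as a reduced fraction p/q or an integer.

design class (target 51/319): fixed-axis compound train
target = 51/319 in lowest terms: an exact hit needs N1·N3 = k·51 and N2·N4 = k·319 for one integer k, every count in [12, 96]; additionally prefer no 1:1 stage (N1 ≠ N2, N3 ≠ N4)
k = 1…3: no 1:1-free in-range split of k·51 and k·319 into factor pairs; take k = 4
k = 4: N1·N3 = 204 = 12·17, N2·N4 = 1276 = 22·58
achieved = 12·17/(22·58) = 51/319; |achieved − target| = 0 ≤ 51/31900 ✓

N1=12 N2=22 N3=17 N4=58 achieved=51/319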